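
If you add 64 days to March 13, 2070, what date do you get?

May 16, 2070

Mar has 31 days: +19 → Apr 1, 2070 (45 left).
Apr has 30 days: +30 → May 1, 2070 (15 left).
+15 → May 16, 2070.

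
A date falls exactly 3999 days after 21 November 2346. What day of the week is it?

Nov 21, 2346 is a Thursday.
3999 mod 7 = 2, so 3999 days after a Thursday is Thursday + 2 = Saturday.

Saturday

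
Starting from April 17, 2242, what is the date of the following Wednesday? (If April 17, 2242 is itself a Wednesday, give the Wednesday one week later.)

April 20, 2242

Apr 17, 2242 is a Sunday.
From Sunday to the next Wednesday is 3 days.
Apr 17, 2242 + 3 = Apr 20, 2242.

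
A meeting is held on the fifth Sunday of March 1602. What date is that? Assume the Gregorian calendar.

March 31, 1602

March 1, 1602 is a Friday.
The first Sunday is therefore March 3 (2 days later).
The fifth Sunday is 3 + 4×7 = March 31.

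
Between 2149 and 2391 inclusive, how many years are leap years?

58

Multiples of 4 in [2149,2391]: 60.
Of those, multiples of 100: 2 (not leap unless ÷400).
Multiples of 400: 0.
Leap years = 60 − 2 + 0 = 58.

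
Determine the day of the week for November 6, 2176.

Doomsday rule: the anchor day for the 2100s is Sunday. For year 76: 76÷12 = 6 r 4, and 4÷4 = 1, so 6+4+1 = 11.
Sunday + 11 ≡ Thursday — that's 2176's doomsday.
In November the doomsday date is Nov 7.
Nov 6 is 1 day before Nov 7; 1 mod 7 = 1, so Thursday − 1 = Wednesday.

Wednesday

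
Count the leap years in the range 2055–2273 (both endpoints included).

53

Multiples of 4 in [2055,2273]: 55.
Of those, multiples of 100: 2 (not leap unless ÷400).
Multiples of 400: 0.
Leap years = 55 − 2 + 0 = 53.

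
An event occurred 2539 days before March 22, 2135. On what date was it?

April 8, 2128

−365 (one year) → Mar 22, 2134 (2174 left).
−365 (one year) → Mar 22, 2133 (1809 left).
−365 (one year) → Mar 22, 2132 (1444 left).
−366 (one year; includes Feb 29, 2132) → Mar 22, 2131 (1078 left).
−365 (one year) → Mar 22, 2130 (713 left).
−365 (one year) → Mar 22, 2129 (348 left).
−22 → Feb 28, 2129 (end of Feb, 28 days; 326 left).
−28 → Jan 31, 2129 (end of Jan, 31 days; 298 left).
−31 → Dec 31, 2128 (end of Dec, 31 days; 267 left).
−31 → Nov 30, 2128 (end of Nov, 30 days; 236 left).
−30 → Oct 31, 2128 (end of Oct, 31 days; 206 left).
−31 → Sep 30, 2128 (end of Sep, 30 days; 175 left).
−30 → Aug 31, 2128 (end of Aug, 31 days; 145 left).
−31 → Jul 31, 2128 (end of Jul, 31 days; 114 left).
−31 → Jun 30, 2128 (end of Jun, 30 days; 83 left).
−30 → May 31, 2128 (end of May, 31 days; 53 left).
−31 → Apr 30, 2128 (end of Apr, 30 days; 22 left).
−22 → Apr 8, 2128.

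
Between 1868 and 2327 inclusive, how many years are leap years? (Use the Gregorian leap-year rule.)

111

Multiples of 4 in [1868,2327]: 115.
Of those, multiples of 100: 5 (not leap unless ÷400).
Multiples of 400: 1.
Leap years = 115 − 5 + 1 = 111.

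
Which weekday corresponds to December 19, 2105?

Doomsday rule: the anchor day for the 2100s is Sunday. For year 05: 5÷12 = 0 r 5, and 5÷4 = 1, so 0+5+1 = 6.
Sunday + 6 ≡ Saturday — that's 2105's doomsday.
In December the doomsday date is Dec 12.
Dec 19 is 7 days after Dec 12; 7 mod 7 = 0, so Saturday + 0 = Saturday.

Saturday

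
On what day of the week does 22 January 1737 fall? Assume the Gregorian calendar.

Tuesday

Doomsday rule: the anchor day for the 1700s is Sunday. For year 37: 37÷12 = 3 r 1, and 1÷4 = 0, so 3+1+0 = 4.
Sunday + 4 ≡ Thursday — that's 1737's doomsday.
In January the doomsday date is Jan 3 (1737 is not a leap year).
Jan 22 is 19 days after Jan 3; 19 mod 7 = 5, so Thursday + 5 = Tuesday.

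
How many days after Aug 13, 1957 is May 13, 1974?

Aug 13, 1957 → Aug 13, 1958: 365 days.
Aug 13, 1958 → Aug 13, 1959: 365 days.
Aug 13, 1959 → Aug 13, 1960: 366 days (Feb 29, 1960 is in that span).
Aug 13, 1960 → Aug 13, 1961: 365 days.
Aug 13, 1961 → Aug 13, 1962: 365 days.
Aug 13, 1962 → Aug 13, 1963: 365 days.
Aug 13, 1963 → Aug 13, 1964: 366 days (Feb 29, 1964 is in that span).
Aug 13, 1964 → Aug 13, 1965: 365 days.
Aug 13, 1965 → Aug 13, 1966: 365 days.
Aug 13, 1966 → Aug 13, 1967: 365 days.
Aug 13, 1967 → Aug 13, 1968: 366 days (Feb 29, 1968 is in that span).
Aug 13, 1968 → Aug 13, 1969: 365 days.
Aug 13, 1969 → Aug 13, 1970: 365 days.
Aug 13, 1970 → Aug 13, 1971: 365 days.
Aug 13, 1971 → Aug 13, 1972: 366 days (Feb 29, 1972 is in that span).
Aug 13, 1972 → Aug 13, 1973: 365 days.
Aug 13, 1973 → Sep 13, 1973: 31 days (August has 31).
Sep 13, 1973 → Oct 13, 1973: 30 days (September has 30).
Oct 13, 1973 → Nov 13, 1973: 31 days (October has 31).
Nov 13, 1973 → Dec 13, 1973: 30 days (November has 30).
Dec 13, 1973 → Jan 13, 1974: 31 days (December has 31).
Jan 13, 1974 → Feb 13, 1974: 31 days (January has 31).
Feb 13, 1974 → Mar 13, 1974: 28 days (February has 28).
Mar 13, 1974 → Apr 13, 1974: 31 days (March has 31).
Apr 13, 1974 → May 13, 1974: 30 days.
Total: 6117 days.

6117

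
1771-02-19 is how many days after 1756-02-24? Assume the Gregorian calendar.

Feb 24, 1756 → Feb 24, 1757: 366 days (Feb 29, 1756 is in that span).
Feb 24, 1757 → Feb 24, 1758: 365 days.
Feb 24, 1758 → Feb 24, 1759: 365 days.
Feb 24, 1759 → Feb 24, 1760: 365 days.
Feb 24, 1760 → Feb 24, 1761: 366 days (Feb 29, 1760 is in that span).
Feb 24, 1761 → Feb 24, 1762: 365 days.
Feb 24, 1762 → Feb 24, 1763: 365 days.
Feb 24, 1763 → Feb 24, 1764: 365 days.
Feb 24, 1764 → Feb 24, 1765: 366 days (Feb 29, 1764 is in that span).
Feb 24, 1765 → Feb 24, 1766: 365 days.
Feb 24, 1766 → Feb 24, 1767: 365 days.
Feb 24, 1767 → Feb 24, 1768: 365 days.
Feb 24, 1768 → Feb 24, 1769: 366 days (Feb 29, 1768 is in that span).
Feb 24, 1769 → Feb 24, 1770: 365 days.
Feb 24, 1770 → Mar 24, 1770: 28 days (February has 28).
Mar 24, 1770 → Apr 24, 1770: 31 days (March has 31).
Apr 24, 1770 → May 24, 1770: 30 days (April has 30).
May 24, 1770 → Jun 24, 1770: 31 days (May has 31).
Jun 24, 1770 → Jul 24, 1770: 30 days (June has 30).
Jul 24, 1770 → Aug 24, 1770: 31 days (July has 31).
Aug 24, 1770 → Sep 24, 1770: 31 days (August has 31).
Sep 24, 1770 → Oct 24, 1770: 30 days (September has 30).
Oct 24, 1770 → Nov 24, 1770: 31 days (October has 31).
Nov 24, 1770 → Dec 24, 1770: 30 days (November has 30).
Dec 24, 1770 → Jan 24, 1771: 31 days (December has 31).
Jan 24, 1771 → Feb 19, 1771: 26 days.
Total: 5474 days.

5474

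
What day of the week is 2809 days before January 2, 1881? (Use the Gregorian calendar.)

Friday

First find the weekday of Jan 2, 1881. Doomsday rule: the anchor day for the 1800s is Friday. For year 81: 81÷12 = 6 r 9, and 9÷4 = 2, so 6+9+2 = 17.
Friday + 17 ≡ Monday — that's 1881's doomsday.
In January the doomsday date is Jan 3 (1881 is not a leap year).
Jan 2 is 1 day before Jan 3; 1 mod 7 = 1, so Monday − 1 = Sunday.
2809 mod 7 = 2, so 2809 days before a Sunday is Sunday − 2 = Friday.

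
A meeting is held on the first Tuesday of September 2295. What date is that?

September 3, 2295

September 1, 2295 is a Sunday.
The first Tuesday is therefore September 3 (2 days later).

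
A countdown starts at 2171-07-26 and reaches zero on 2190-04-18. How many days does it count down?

6841

Jul 26, 2171 → Jul 26, 2172: 366 days (Feb 29, 2172 is in that span).
Jul 26, 2172 → Jul 26, 2173: 365 days.
Jul 26, 2173 → Jul 26, 2174: 365 days.
Jul 26, 2174 → Jul 26, 2175: 365 days.
Jul 26, 2175 → Jul 26, 2176: 366 days (Feb 29, 2176 is in that span).
Jul 26, 2176 → Jul 26, 2177: 365 days.
Jul 26, 2177 → Jul 26, 2178: 365 days.
Jul 26, 2178 → Jul 26, 2179: 365 days.
Jul 26, 2179 → Jul 26, 2180: 366 days (Feb 29, 2180 is in that span).
Jul 26, 2180 → Jul 26, 2181: 365 days.
Jul 26, 2181 → Jul 26, 2182: 365 days.
Jul 26, 2182 → Jul 26, 2183: 365 days.
Jul 26, 2183 → Jul 26, 2184: 366 days (Feb 29, 2184 is in that span).
Jul 26, 2184 → Jul 26, 2185: 365 days.
Jul 26, 2185 → Jul 26, 2186: 365 days.
Jul 26, 2186 → Jul 26, 2187: 365 days.
Jul 26, 2187 → Jul 26, 2188: 366 days (Feb 29, 2188 is in that span).
Jul 26, 2188 → Jul 26, 2189: 365 days.
Jul 26, 2189 → Aug 26, 2189: 31 days (July has 31).
Aug 26, 2189 → Sep 26, 2189: 31 days (August has 31).
Sep 26, 2189 → Oct 26, 2189: 30 days (September has 30).
Oct 26, 2189 → Nov 26, 2189: 31 days (October has 31).
Nov 26, 2189 → Dec 26, 2189: 30 days (November has 30).
Dec 26, 2189 → Jan 26, 2190: 31 days (December has 31).
Jan 26, 2190 → Feb 26, 2190: 31 days (January has 31).
Feb 26, 2190 → Mar 26, 2190: 28 days (February has 28).
Mar 26, 2190 → Apr 18, 2190: 23 days.
Total: 6841 days.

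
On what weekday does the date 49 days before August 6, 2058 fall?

First find the weekday of Aug 6, 2058. Doomsday rule: the anchor day for the 2000s is Tuesday. For year 58: 58÷12 = 4 r 10, and 10÷4 = 2, so 4+10+2 = 16.
Tuesday + 16 ≡ Thursday — that's 2058's doomsday.
In August the doomsday date is Aug 8.
Aug 6 is 2 days before Aug 8; 2 mod 7 = 2, so Thursday − 2 = Tuesday.
49 mod 7 = 0, so 49 days before a Tuesday is Tuesday − 0 = Tuesday.

Tuesday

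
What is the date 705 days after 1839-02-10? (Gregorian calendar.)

+365 (one year) → Feb 10, 1840 (340 left).
Feb has 29 days: +20 → Mar 1, 1840 (320 left).
Mar has 31 days: +31 → Apr 1, 1840 (289 left).
Apr has 30 days: +30 → May 1, 1840 (259 left).
May has 31 days: +31 → Jun 1, 1840 (228 left).
Jun has 30 days: +30 → Jul 1, 1840 (198 left).
Jul has 31 days: +31 → Aug 1, 1840 (167 left).
Aug has 31 days: +31 → Sep 1, 1840 (136 left).
Sep has 30 days: +30 → Oct 1, 1840 (106 left).
Oct has 31 days: +31 → Nov 1, 1840 (75 left).
Nov has 30 days: +30 → Dec 1, 1840 (45 left).
Dec has 31 days: +31 → Jan 1, 1841 (14 left).
+14 → Jan 15, 1841.

January 15, 1841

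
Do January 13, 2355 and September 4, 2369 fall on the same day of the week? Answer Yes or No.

From Jan 13, 2355 to Sep 4, 2369 is 5348 days.
5348 mod 7 = 0, so they are the same weekday.
(Jan 13, 2355 is a Thursday; Sep 4, 2369 is a Thursday.)

Yes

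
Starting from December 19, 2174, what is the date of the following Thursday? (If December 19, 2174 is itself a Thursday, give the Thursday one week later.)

December 22, 2174

Dec 19, 2174 is a Monday.
From Monday to the next Thursday is 3 days.
Dec 19, 2174 + 3 = Dec 22, 2174.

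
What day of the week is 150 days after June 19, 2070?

First find the weekday of Jun 19, 2070. Doomsday rule: the anchor day for the 2000s is Tuesday. For year 70: 70÷12 = 5 r 10, and 10÷4 = 2, so 5+10+2 = 17.
Tuesday + 17 ≡ Friday — that's 2070's doomsday.
In June the doomsday date is Jun 6.
Jun 19 is 13 days after Jun 6; 13 mod 7 = 6, so Friday + 6 = Thursday.
150 mod 7 = 3, so 150 days after a Thursday is Thursday + 3 = Sunday.

Sunday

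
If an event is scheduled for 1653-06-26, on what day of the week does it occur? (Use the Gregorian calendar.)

Thursday

Doomsday rule: the anchor day for the 1600s is Tuesday. For year 53: 53÷12 = 4 r 5, and 5÷4 = 1, so 4+5+1 = 10.
Tuesday + 10 ≡ Friday — that's 1653's doomsday.
In June the doomsday date is Jun 6.
Jun 26 is 20 days after Jun 6; 20 mod 7 = 6, so Friday + 6 = Thursday.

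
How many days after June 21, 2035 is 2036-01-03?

Jun 21, 2035 → Jul 21, 2035: 30 days (June has 30).
Jul 21, 2035 → Aug 21, 2035: 31 days (July has 31).
Aug 21, 2035 → Sep 21, 2035: 31 days (August has 31).
Sep 21, 2035 → Oct 21, 2035: 30 days (September has 30).
Oct 21, 2035 → Nov 21, 2035: 31 days (October has 31).
Nov 21, 2035 → Dec 21, 2035: 30 days (November has 30).
Dec 21, 2035 → Jan 3, 2036: 13 days.
Total: 196 days.

196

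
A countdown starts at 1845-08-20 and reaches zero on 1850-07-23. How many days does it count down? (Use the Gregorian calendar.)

1798

Aug 20, 1845 → Aug 20, 1846: 365 days.
Aug 20, 1846 → Aug 20, 1847: 365 days.
Aug 20, 1847 → Aug 20, 1848: 366 days (Feb 29, 1848 is in that span).
Aug 20, 1848 → Aug 20, 1849: 365 days.
Aug 20, 1849 → Sep 20, 1849: 31 days (August has 31).
Sep 20, 1849 → Oct 20, 1849: 30 days (September has 30).
Oct 20, 1849 → Nov 20, 1849: 31 days (October has 31).
Nov 20, 1849 → Dec 20, 1849: 30 days (November has 30).
Dec 20, 1849 → Jan 20, 1850: 31 days (December has 31).
Jan 20, 1850 → Feb 20, 1850: 31 days (January has 31).
Feb 20, 1850 → Mar 20, 1850: 28 days (February has 28).
Mar 20, 1850 → Apr 20, 1850: 31 days (March has 31).
Apr 20, 1850 → May 20, 1850: 30 days (April has 30).
May 20, 1850 → Jun 20, 1850: 31 days (May has 31).
Jun 20, 1850 → Jul 20, 1850: 30 days (June has 30).
Jul 20, 1850 → Jul 23, 1850: 3 days.
Total: 1798 days.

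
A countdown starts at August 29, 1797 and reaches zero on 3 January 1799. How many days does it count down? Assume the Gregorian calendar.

Aug 29, 1797 → Aug 29, 1798: 365 days.
Aug 29, 1798 → Sep 29, 1798: 31 days (August has 31).
Sep 29, 1798 → Oct 29, 1798: 30 days (September has 30).
Oct 29, 1798 → Nov 29, 1798: 31 days (October has 31).
Nov 29, 1798 → Dec 29, 1798: 30 days (November has 30).
Dec 29, 1798 → Jan 3, 1799: 5 days.
Total: 492 days.

492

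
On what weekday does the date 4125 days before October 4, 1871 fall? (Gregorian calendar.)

Monday

Oct 4, 1871 is a Wednesday.
4125 mod 7 = 2, so 4125 days before a Wednesday is Wednesday − 2 = Monday.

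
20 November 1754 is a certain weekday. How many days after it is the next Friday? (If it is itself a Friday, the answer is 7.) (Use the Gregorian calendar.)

Nov 20, 1754 is a Wednesday.
From Wednesday to the next Friday is 2 days.

2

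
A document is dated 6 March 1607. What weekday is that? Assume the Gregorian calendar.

Doomsday rule: the anchor day for the 1600s is Tuesday. For year 07: 7÷12 = 0 r 7, and 7÷4 = 1, so 0+7+1 = 8.
Tuesday + 8 ≡ Wednesday — that's 1607's doomsday.
In March the doomsday date is Mar 14.
Mar 6 is 8 days before Mar 14; 8 mod 7 = 1, so Wednesday − 1 = Tuesday.

Tuesday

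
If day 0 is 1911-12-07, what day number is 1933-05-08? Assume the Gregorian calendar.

7823

Dec 7, 1911 → Dec 7, 1912: 366 days (Feb 29, 1912 is in that span).
Dec 7, 1912 → Dec 7, 1913: 365 days.
Dec 7, 1913 → Dec 7, 1914: 365 days.
Dec 7, 1914 → Dec 7, 1915: 365 days.
Dec 7, 1915 → Dec 7, 1916: 366 days (Feb 29, 1916 is in that span).
Dec 7, 1916 → Dec 7, 1917: 365 days.
Dec 7, 1917 → Dec 7, 1918: 365 days.
Dec 7, 1918 → Dec 7, 1919: 365 days.
Dec 7, 1919 → Dec 7, 1920: 366 days (Feb 29, 1920 is in that span).
Dec 7, 1920 → Dec 7, 1921: 365 days.
Dec 7, 1921 → Dec 7, 1922: 365 days.
Dec 7, 1922 → Dec 7, 1923: 365 days.
Dec 7, 1923 → Dec 7, 1924: 366 days (Feb 29, 1924 is in that span).
Dec 7, 1924 → Dec 7, 1925: 365 days.
Dec 7, 1925 → Dec 7, 1926: 365 days.
Dec 7, 1926 → Dec 7, 1927: 365 days.
Dec 7, 1927 → Dec 7, 1928: 366 days (Feb 29, 1928 is in that span).
Dec 7, 1928 → Dec 7, 1929: 365 days.
Dec 7, 1929 → Dec 7, 1930: 365 days.
Dec 7, 1930 → Dec 7, 1931: 365 days.
Dec 7, 1931 → Dec 7, 1932: 366 days (Feb 29, 1932 is in that span).
Dec 7, 1932 → Jan 7, 1933: 31 days (December has 31).
Jan 7, 1933 → Feb 7, 1933: 31 days (January has 31).
Feb 7, 1933 → Mar 7, 1933: 28 days (February has 28).
Mar 7, 1933 → Apr 7, 1933: 31 days (March has 31).
Apr 7, 1933 → May 7, 1933: 30 days (April has 30).
May 7, 1933 → May 8, 1933: 1 days.
Total: 7823 days.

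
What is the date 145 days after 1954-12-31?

Dec has 31 days: +1 → Jan 1, 1955 (144 left).
Jan has 31 days: +31 → Feb 1, 1955 (113 left).
Feb has 28 days: +28 → Mar 1, 1955 (85 left).
Mar has 31 days: +31 → Apr 1, 1955 (54 left).
Apr has 30 days: +30 → May 1, 1955 (24 left).
+24 → May 25, 1955.

May 25, 1955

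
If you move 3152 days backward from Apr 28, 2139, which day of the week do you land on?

Apr 28, 2139 is a Tuesday.
3152 mod 7 = 2, so 3152 days before a Tuesday is Tuesday − 2 = Sunday.

Sunday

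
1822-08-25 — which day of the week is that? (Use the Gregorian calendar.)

Sunday

Doomsday rule: the anchor day for the 1800s is Friday. For year 22: 22÷12 = 1 r 10, and 10÷4 = 2, so 1+10+2 = 13.
Friday + 13 ≡ Thursday — that's 1822's doomsday.
In August the doomsday date is Aug 8.
Aug 25 is 17 days after Aug 8; 17 mod 7 = 3, so Thursday + 3 = Sunday.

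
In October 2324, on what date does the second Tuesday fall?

October 1, 2324 is a Wednesday.
The first Tuesday is therefore October 7 (6 days later).
The second Tuesday is 7 + 1×7 = October 14.

October 14, 2324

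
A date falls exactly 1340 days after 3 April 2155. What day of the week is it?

Apr 3, 2155 is a Thursday.
1340 mod 7 = 3, so 1340 days after a Thursday is Thursday + 3 = Sunday.

Sunday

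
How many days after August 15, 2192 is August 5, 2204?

4372

Aug 15, 2192 → Aug 15, 2193: 365 days.
Aug 15, 2193 → Aug 15, 2194: 365 days.
Aug 15, 2194 → Aug 15, 2195: 365 days.
Aug 15, 2195 → Aug 15, 2196: 366 days (Feb 29, 2196 is in that span).
Aug 15, 2196 → Aug 15, 2197: 365 days.
Aug 15, 2197 → Aug 15, 2198: 365 days.
Aug 15, 2198 → Aug 15, 2199: 365 days.
Aug 15, 2199 → Aug 15, 2200: 365 days.
Aug 15, 2200 → Aug 15, 2201: 365 days.
Aug 15, 2201 → Aug 15, 2202: 365 days.
Aug 15, 2202 → Aug 15, 2203: 365 days.
Aug 15, 2203 → Sep 15, 2203: 31 days (August has 31).
Sep 15, 2203 → Oct 15, 2203: 30 days (September has 30).
Oct 15, 2203 → Nov 15, 2203: 31 days (October has 31).
Nov 15, 2203 → Dec 15, 2203: 30 days (November has 30).
Dec 15, 2203 → Jan 15, 2204: 31 days (December has 31).
Jan 15, 2204 → Feb 15, 2204: 31 days (January has 31).
Feb 15, 2204 → Mar 15, 2204: 29 days (February has 29).
Mar 15, 2204 → Apr 15, 2204: 31 days (March has 31).
Apr 15, 2204 → May 15, 2204: 30 days (April has 30).
May 15, 2204 → Jun 15, 2204: 31 days (May has 31).
Jun 15, 2204 → Jul 15, 2204: 30 days (June has 30).
Jul 15, 2204 → Aug 5, 2204: 21 days.
Total: 4372 days.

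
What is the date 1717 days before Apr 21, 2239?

−365 (one year) → Apr 21, 2238 (1352 left).
−365 (one year) → Apr 21, 2237 (987 left).
−365 (one year) → Apr 21, 2236 (622 left).
−366 (one year; includes Feb 29, 2236) → Apr 21, 2235 (256 left).
−21 → Mar 31, 2235 (end of Mar, 31 days; 235 left).
−31 → Feb 28, 2235 (end of Feb, 28 days; 204 left).
−28 → Jan 31, 2235 (end of Jan, 31 days; 176 left).
−31 → Dec 31, 2234 (end of Dec, 31 days; 145 left).
−31 → Nov 30, 2234 (end of Nov, 30 days; 114 left).
−30 → Oct 31, 2234 (end of Oct, 31 days; 84 left).
−31 → Sep 30, 2234 (end of Sep, 30 days; 53 left).
−30 → Aug 31, 2234 (end of Aug, 31 days; 23 left).
−23 → Aug 8, 2234.

August 8, 2234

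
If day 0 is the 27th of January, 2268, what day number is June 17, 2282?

5255

Jan 27, 2268 → Jan 27, 2269: 366 days (Feb 29, 2268 is in that span).
Jan 27, 2269 → Jan 27, 2270: 365 days.
Jan 27, 2270 → Jan 27, 2271: 365 days.
Jan 27, 2271 → Jan 27, 2272: 365 days.
Jan 27, 2272 → Jan 27, 2273: 366 days (Feb 29, 2272 is in that span).
Jan 27, 2273 → Jan 27, 2274: 365 days.
Jan 27, 2274 → Jan 27, 2275: 365 days.
Jan 27, 2275 → Jan 27, 2276: 365 days.
Jan 27, 2276 → Jan 27, 2277: 366 days (Feb 29, 2276 is in that span).
Jan 27, 2277 → Jan 27, 2278: 365 days.
Jan 27, 2278 → Jan 27, 2279: 365 days.
Jan 27, 2279 → Jan 27, 2280: 365 days.
Jan 27, 2280 → Jan 27, 2281: 366 days (Feb 29, 2280 is in that span).
Jan 27, 2281 → Jan 27, 2282: 365 days.
Jan 27, 2282 → Feb 27, 2282: 31 days (January has 31).
Feb 27, 2282 → Mar 27, 2282: 28 days (February has 28).
Mar 27, 2282 → Apr 27, 2282: 31 days (March has 31).
Apr 27, 2282 → May 27, 2282: 30 days (April has 30).
May 27, 2282 → Jun 17, 2282: 21 days.
Total: 5255 days.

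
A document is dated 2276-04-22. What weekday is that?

Doomsday rule: the anchor day for the 2200s is Friday. For year 76: 76÷12 = 6 r 4, and 4÷4 = 1, so 6+4+1 = 11.
Friday + 11 ≡ Tuesday — that's 2276's doomsday.
In April the doomsday date is Apr 4.
Apr 22 is 18 days after Apr 4; 18 mod 7 = 4, so Tuesday + 4 = Saturday.

Saturday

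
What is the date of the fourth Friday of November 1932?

November 1, 1932 is a Tuesday.
The first Friday is therefore November 4 (3 days later).
The fourth Friday is 4 + 3×7 = November 25.

November 25, 1932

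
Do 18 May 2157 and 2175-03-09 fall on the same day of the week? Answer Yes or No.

No

From May 18, 2157 to Mar 9, 2175 is 6504 days.
6504 mod 7 = 1, so they are different weekdays.
(May 18, 2157 is a Wednesday; Mar 9, 2175 is a Thursday.)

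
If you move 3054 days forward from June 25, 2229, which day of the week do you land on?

Saturday

First find the weekday of Jun 25, 2229. Doomsday rule: the anchor day for the 2200s is Friday. For year 29: 29÷12 = 2 r 5, and 5÷4 = 1, so 2+5+1 = 8.
Friday + 8 ≡ Saturday — that's 2229's doomsday.
In June the doomsday date is Jun 6.
Jun 25 is 19 days after Jun 6; 19 mod 7 = 5, so Saturday + 5 = Thursday.
3054 mod 7 = 2, so 3054 days after a Thursday is Thursday + 2 = Saturday.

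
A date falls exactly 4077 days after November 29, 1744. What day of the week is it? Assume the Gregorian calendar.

First find the weekday of Nov 29, 1744. Doomsday rule: the anchor day for the 1700s is Sunday. For year 44: 44÷12 = 3 r 8, and 8÷4 = 2, so 3+8+2 = 13.
Sunday + 13 ≡ Saturday — that's 1744's doomsday.
In November the doomsday date is Nov 7.
Nov 29 is 22 days after Nov 7; 22 mod 7 = 1, so Saturday + 1 = Sunday.
4077 mod 7 = 3, so 4077 days after a Sunday is Sunday + 3 = Wednesday.

Wednesday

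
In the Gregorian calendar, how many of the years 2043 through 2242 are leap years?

Multiples of 4 in [2043,2242]: 50.
Of those, multiples of 100: 2 (not leap unless ÷400).
Multiples of 400: 0.
Leap years = 50 − 2 + 0 = 48.

48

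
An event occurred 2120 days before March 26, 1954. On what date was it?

June 5, 1948

−365 (one year) → Mar 26, 1953 (1755 left).
−365 (one year) → Mar 26, 1952 (1390 left).
−366 (one year; includes Feb 29, 1952) → Mar 26, 1951 (1024 left).
−365 (one year) → Mar 26, 1950 (659 left).
−365 (one year) → Mar 26, 1949 (294 left).
−26 → Feb 28, 1949 (end of Feb, 28 days; 268 left).
−28 → Jan 31, 1949 (end of Jan, 31 days; 240 left).
−31 → Dec 31, 1948 (end of Dec, 31 days; 209 left).
−31 → Nov 30, 1948 (end of Nov, 30 days; 178 left).
−30 → Oct 31, 1948 (end of Oct, 31 days; 148 left).
−31 → Sep 30, 1948 (end of Sep, 30 days; 117 left).
−30 → Aug 31, 1948 (end of Aug, 31 days; 87 left).
−31 → Jul 31, 1948 (end of Jul, 31 days; 56 left).
−31 → Jun 30, 1948 (end of Jun, 30 days; 25 left).
−25 → Jun 5, 1948.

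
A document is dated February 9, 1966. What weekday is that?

January 1, 1966 is a Saturday.
Jan 1, 1966 → Feb 1, 1966: 31 days (January has 31).
Feb 1, 1966 → Feb 9, 1966: 8 days.
Total: 39 days.
39 mod 7 = 4, so Saturday + 4 = Wednesday.

Wednesday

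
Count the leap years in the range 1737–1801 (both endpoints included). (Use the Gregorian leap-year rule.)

Multiples of 4 in [1737,1801]: 16.
Of those, multiples of 100: 1 (not leap unless ÷400).
Multiples of 400: 0.
Leap years = 16 − 1 + 0 = 15.

15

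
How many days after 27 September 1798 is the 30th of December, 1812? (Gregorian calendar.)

Sep 27, 1798 → Sep 27, 1799: 365 days.
Sep 27, 1799 → Sep 27, 1800: 365 days.
Sep 27, 1800 → Sep 27, 1801: 365 days.
Sep 27, 1801 → Sep 27, 1802: 365 days.
Sep 27, 1802 → Sep 27, 1803: 365 days.
Sep 27, 1803 → Sep 27, 1804: 366 days (Feb 29, 1804 is in that span).
Sep 27, 1804 → Sep 27, 1805: 365 days.
Sep 27, 1805 → Sep 27, 1806: 365 days.
Sep 27, 1806 → Sep 27, 1807: 365 days.
Sep 27, 1807 → Sep 27, 1808: 366 days (Feb 29, 1808 is in that span).
Sep 27, 1808 → Sep 27, 1809: 365 days.
Sep 27, 1809 → Sep 27, 1810: 365 days.
Sep 27, 1810 → Sep 27, 1811: 365 days.
Sep 27, 1811 → Sep 27, 1812: 366 days (Feb 29, 1812 is in that span).
Sep 27, 1812 → Oct 27, 1812: 30 days (September has 30).
Oct 27, 1812 → Nov 27, 1812: 31 days (October has 31).
Nov 27, 1812 → Dec 27, 1812: 30 days (November has 30).
Dec 27, 1812 → Dec 30, 1812: 3 days.
Total: 5207 days.

5207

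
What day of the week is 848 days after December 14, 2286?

Wednesday

First find the weekday of Dec 14, 2286. Doomsday rule: the anchor day for the 2200s is Friday. For year 86: 86÷12 = 7 r 2, and 2÷4 = 0, so 7+2+0 = 9.
Friday + 9 ≡ Sunday — that's 2286's doomsday.
In December the doomsday date is Dec 12.
Dec 14 is 2 days after Dec 12; 2 mod 7 = 2, so Sunday + 2 = Tuesday.
848 mod 7 = 1, so 848 days after a Tuesday is Tuesday + 1 = Wednesday.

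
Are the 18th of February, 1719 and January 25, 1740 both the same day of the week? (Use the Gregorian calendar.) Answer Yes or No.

No

From Feb 18, 1719 to Jan 25, 1740 is 7646 days.
7646 mod 7 = 2, so they are different weekdays.
(Feb 18, 1719 is a Saturday; Jan 25, 1740 is a Monday.)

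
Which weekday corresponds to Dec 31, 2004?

Friday

January 1, 2004 is a Thursday.
Jan 1, 2004 → Feb 1, 2004: 31 days (January has 31).
Feb 1, 2004 → Mar 1, 2004: 29 days (February has 29).
Mar 1, 2004 → Apr 1, 2004: 31 days (March has 31).
Apr 1, 2004 → May 1, 2004: 30 days (April has 30).
May 1, 2004 → Jun 1, 2004: 31 days (May has 31).
Jun 1, 2004 → Jul 1, 2004: 30 days (June has 30).
Jul 1, 2004 → Aug 1, 2004: 31 days (July has 31).
Aug 1, 2004 → Sep 1, 2004: 31 days (August has 31).
Sep 1, 2004 → Oct 1, 2004: 30 days (September has 30).
Oct 1, 2004 → Nov 1, 2004: 31 days (October has 31).
Nov 1, 2004 → Dec 1, 2004: 30 days (November has 30).
Dec 1, 2004 → Dec 31, 2004: 30 days.
Total: 365 days.
365 mod 7 = 1, so Thursday + 1 = Friday.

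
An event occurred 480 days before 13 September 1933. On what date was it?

−365 (one year) → Sep 13, 1932 (115 left).
−13 → Aug 31, 1932 (end of Aug, 31 days; 102 left).
−31 → Jul 31, 1932 (end of Jul, 31 days; 71 left).
−31 → Jun 30, 1932 (end of Jun, 30 days; 40 left).
−30 → May 31, 1932 (end of May, 31 days; 10 left).
−10 → May 21, 1932.

May 21, 1932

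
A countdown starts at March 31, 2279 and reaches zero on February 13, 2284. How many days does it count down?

Mar 31, 2279 → Mar 31, 2280: 366 days (Feb 29, 2280 is in that span).
Mar 31, 2280 → Mar 31, 2281: 365 days.
Mar 31, 2281 → Mar 31, 2282: 365 days.
Mar 31, 2282 → Mar 31, 2283: 365 days.
Mar 31, 2283 → Apr 30, 2283: 30 days (March has 31).
Apr 30, 2283 → May 30, 2283: 30 days (April has 30).
May 30, 2283 → Jun 30, 2283: 31 days (May has 31).
Jun 30, 2283 → Jul 30, 2283: 30 days (June has 30).
Jul 30, 2283 → Aug 30, 2283: 31 days (July has 31).
Aug 30, 2283 → Sep 30, 2283: 31 days (August has 31).
Sep 30, 2283 → Oct 30, 2283: 30 days (September has 30).
Oct 30, 2283 → Nov 30, 2283: 31 days (October has 31).
Nov 30, 2283 → Dec 30, 2283: 30 days (November has 30).
Dec 30, 2283 → Jan 30, 2284: 31 days (December has 31).
Jan 30, 2284 → Feb 13, 2284: 14 days.
Total: 1780 days.

1780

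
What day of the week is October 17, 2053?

January 1, 2053 is a Wednesday.
Jan 1, 2053 → Feb 1, 2053: 31 days (January has 31).
Feb 1, 2053 → Mar 1, 2053: 28 days (February has 28).
Mar 1, 2053 → Apr 1, 2053: 31 days (March has 31).
Apr 1, 2053 → May 1, 2053: 30 days (April has 30).
May 1, 2053 → Jun 1, 2053: 31 days (May has 31).
Jun 1, 2053 → Jul 1, 2053: 30 days (June has 30).
Jul 1, 2053 → Aug 1, 2053: 31 days (July has 31).
Aug 1, 2053 → Sep 1, 2053: 31 days (August has 31).
Sep 1, 2053 → Oct 1, 2053: 30 days (September has 30).
Oct 1, 2053 → Oct 17, 2053: 16 days.
Total: 289 days.
289 mod 7 = 2, so Wednesday + 2 = Friday.

Friday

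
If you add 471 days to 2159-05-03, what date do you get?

August 16, 2160

+366 (one year; includes Feb 29, 2160) → May 3, 2160 (105 left).
May has 31 days: +29 → Jun 1, 2160 (76 left).
Jun has 30 days: +30 → Jul 1, 2160 (46 left).
Jul has 31 days: +31 → Aug 1, 2160 (15 left).
+15 → Aug 16, 2160.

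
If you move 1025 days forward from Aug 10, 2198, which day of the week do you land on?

Monday

First find the weekday of Aug 10, 2198. Doomsday rule: the anchor day for the 2100s is Sunday. For year 98: 98÷12 = 8 r 2, and 2÷4 = 0, so 8+2+0 = 10.
Sunday + 10 ≡ Wednesday — that's 2198's doomsday.
In August the doomsday date is Aug 8.
Aug 10 is 2 days after Aug 8; 2 mod 7 = 2, so Wednesday + 2 = Friday.
1025 mod 7 = 3, so 1025 days after a Friday is Friday + 3 = Monday.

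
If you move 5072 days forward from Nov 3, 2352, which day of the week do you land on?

Nov 3, 2352 is a Monday.
5072 mod 7 = 4, so 5072 days after a Monday is Monday + 4 = Friday.

Friday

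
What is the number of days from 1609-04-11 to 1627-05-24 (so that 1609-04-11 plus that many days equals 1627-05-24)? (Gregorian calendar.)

6617

Apr 11, 1609 → Apr 11, 1610: 365 days.
Apr 11, 1610 → Apr 11, 1611: 365 days.
Apr 11, 1611 → Apr 11, 1612: 366 days (Feb 29, 1612 is in that span).
Apr 11, 1612 → Apr 11, 1613: 365 days.
Apr 11, 1613 → Apr 11, 1614: 365 days.
Apr 11, 1614 → Apr 11, 1615: 365 days.
Apr 11, 1615 → Apr 11, 1616: 366 days (Feb 29, 1616 is in that span).
Apr 11, 1616 → Apr 11, 1617: 365 days.
Apr 11, 1617 → Apr 11, 1618: 365 days.
Apr 11, 1618 → Apr 11, 1619: 365 days.
Apr 11, 1619 → Apr 11, 1620: 366 days (Feb 29, 1620 is in that span).
Apr 11, 1620 → Apr 11, 1621: 365 days.
Apr 11, 1621 → Apr 11, 1622: 365 days.
Apr 11, 1622 → Apr 11, 1623: 365 days.
Apr 11, 1623 → Apr 11, 1624: 366 days (Feb 29, 1624 is in that span).
Apr 11, 1624 → Apr 11, 1625: 365 days.
Apr 11, 1625 → Apr 11, 1626: 365 days.
Apr 11, 1626 → Apr 11, 1627: 365 days.
Apr 11, 1627 → May 11, 1627: 30 days (April has 30).
May 11, 1627 → May 24, 1627: 13 days.
Total: 6617 days.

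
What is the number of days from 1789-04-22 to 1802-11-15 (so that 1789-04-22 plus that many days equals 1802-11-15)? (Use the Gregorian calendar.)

Apr 22, 1789 → Apr 22, 1790: 365 days.
Apr 22, 1790 → Apr 22, 1791: 365 days.
Apr 22, 1791 → Apr 22, 1792: 366 days (Feb 29, 1792 is in that span).
Apr 22, 1792 → Apr 22, 1793: 365 days.
Apr 22, 1793 → Apr 22, 1794: 365 days.
Apr 22, 1794 → Apr 22, 1795: 365 days.
Apr 22, 1795 → Apr 22, 1796: 366 days (Feb 29, 1796 is in that span).
Apr 22, 1796 → Apr 22, 1797: 365 days.
Apr 22, 1797 → Apr 22, 1798: 365 days.
Apr 22, 1798 → Apr 22, 1799: 365 days.
Apr 22, 1799 → Apr 22, 1800: 365 days.
Apr 22, 1800 → Apr 22, 1801: 365 days.
Apr 22, 1801 → Apr 22, 1802: 365 days.
Apr 22, 1802 → May 22, 1802: 30 days (April has 30).
May 22, 1802 → Jun 22, 1802: 31 days (May has 31).
Jun 22, 1802 → Jul 22, 1802: 30 days (June has 30).
Jul 22, 1802 → Aug 22, 1802: 31 days (July has 31).
Aug 22, 1802 → Sep 22, 1802: 31 days (August has 31).
Sep 22, 1802 → Oct 22, 1802: 30 days (September has 30).
Oct 22, 1802 → Nov 15, 1802: 24 days.
Total: 4954 days.

4954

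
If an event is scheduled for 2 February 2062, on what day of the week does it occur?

Doomsday rule: the anchor day for the 2000s is Tuesday. For year 62: 62÷12 = 5 r 2, and 2÷4 = 0, so 5+2+0 = 7.
Tuesday + 7 ≡ Tuesday — that's 2062's doomsday.
In February the doomsday date is Feb 28 (2062 is not a leap year).
Feb 2 is 26 days before Feb 28; 26 mod 7 = 5, so Tuesday − 5 = Thursday.

Thursday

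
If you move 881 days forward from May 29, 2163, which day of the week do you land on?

First find the weekday of May 29, 2163. Doomsday rule: the anchor day for the 2100s is Sunday. For year 63: 63÷12 = 5 r 3, and 3÷4 = 0, so 5+3+0 = 8.
Sunday + 8 ≡ Monday — that's 2163's doomsday.
In May the doomsday date is May 9.
May 29 is 20 days after May 9; 20 mod 7 = 6, so Monday + 6 = Sunday.
881 mod 7 = 6, so 881 days after a Sunday is Sunday + 6 = Saturday.

Saturday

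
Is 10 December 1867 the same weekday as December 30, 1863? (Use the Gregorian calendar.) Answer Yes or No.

No

From Dec 30, 1863 to Dec 10, 1867 is 1441 days.
1441 mod 7 = 6, so they are different weekdays.
(Dec 30, 1863 is a Wednesday; Dec 10, 1867 is a Tuesday.)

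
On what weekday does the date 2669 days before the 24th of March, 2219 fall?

Mar 24, 2219 is a Wednesday.
2669 mod 7 = 2, so 2669 days before a Wednesday is Wednesday − 2 = Monday.

Monday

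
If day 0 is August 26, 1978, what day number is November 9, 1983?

1901

Aug 26, 1978 → Aug 26, 1979: 365 days.
Aug 26, 1979 → Aug 26, 1980: 366 days (Feb 29, 1980 is in that span).
Aug 26, 1980 → Aug 26, 1981: 365 days.
Aug 26, 1981 → Aug 26, 1982: 365 days.
Aug 26, 1982 → Aug 26, 1983: 365 days.
Aug 26, 1983 → Sep 26, 1983: 31 days (August has 31).
Sep 26, 1983 → Oct 26, 1983: 30 days (September has 30).
Oct 26, 1983 → Nov 9, 1983: 14 days.
Total: 1901 days.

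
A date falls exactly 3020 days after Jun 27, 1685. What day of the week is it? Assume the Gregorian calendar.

Saturday

Jun 27, 1685 is a Wednesday.
3020 mod 7 = 3, so 3020 days after a Wednesday is Wednesday + 3 = Saturday.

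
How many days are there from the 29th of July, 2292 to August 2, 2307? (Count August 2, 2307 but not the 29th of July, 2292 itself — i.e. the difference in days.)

5481

Jul 29, 2292 → Jul 29, 2293: 365 days.
Jul 29, 2293 → Jul 29, 2294: 365 days.
Jul 29, 2294 → Jul 29, 2295: 365 days.
Jul 29, 2295 → Jul 29, 2296: 366 days (Feb 29, 2296 is in that span).
Jul 29, 2296 → Jul 29, 2297: 365 days.
Jul 29, 2297 → Jul 29, 2298: 365 days.
Jul 29, 2298 → Jul 29, 2299: 365 days.
Jul 29, 2299 → Jul 29, 2300: 365 days.
Jul 29, 2300 → Jul 29, 2301: 365 days.
Jul 29, 2301 → Jul 29, 2302: 365 days.
Jul 29, 2302 → Jul 29, 2303: 365 days.
Jul 29, 2303 → Jul 29, 2304: 366 days (Feb 29, 2304 is in that span).
Jul 29, 2304 → Jul 29, 2305: 365 days.
Jul 29, 2305 → Jul 29, 2306: 365 days.
Jul 29, 2306 → Aug 29, 2306: 31 days (July has 31).
Aug 29, 2306 → Sep 29, 2306: 31 days (August has 31).
Sep 29, 2306 → Oct 29, 2306: 30 days (September has 30).
Oct 29, 2306 → Nov 29, 2306: 31 days (October has 31).
Nov 29, 2306 → Dec 29, 2306: 30 days (November has 30).
Dec 29, 2306 → Jan 29, 2307: 31 days (December has 31).
Jan 29, 2307 → Feb 28, 2307: 30 days (January has 31).
Feb 28, 2307 → Mar 28, 2307: 28 days (February has 28).
Mar 28, 2307 → Apr 28, 2307: 31 days (March has 31).
Apr 28, 2307 → May 28, 2307: 30 days (April has 30).
May 28, 2307 → Jun 28, 2307: 31 days (May has 31).
Jun 28, 2307 → Jul 28, 2307: 30 days (June has 30).
Jul 28, 2307 → Aug 2, 2307: 5 days.
Total: 5481 days.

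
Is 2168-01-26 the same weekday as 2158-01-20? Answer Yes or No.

No

From Jan 20, 2158 to Jan 26, 2168 is 3658 days.
3658 mod 7 = 4, so they are different weekdays.
(Jan 20, 2158 is a Friday; Jan 26, 2168 is a Tuesday.)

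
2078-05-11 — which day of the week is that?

Wednesday

January 1, 2078 is a Saturday.
Jan 1, 2078 → Feb 1, 2078: 31 days (January has 31).
Feb 1, 2078 → Mar 1, 2078: 28 days (February has 28).
Mar 1, 2078 → Apr 1, 2078: 31 days (March has 31).
Apr 1, 2078 → May 1, 2078: 30 days (April has 30).
May 1, 2078 → May 11, 2078: 10 days.
Total: 130 days.
130 mod 7 = 4, so Saturday + 4 = Wednesday.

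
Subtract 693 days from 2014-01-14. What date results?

February 21, 2012

−365 (one year) → Jan 14, 2013 (328 left).
−14 → Dec 31, 2012 (end of Dec, 31 days; 314 left).
−31 → Nov 30, 2012 (end of Nov, 30 days; 283 left).
−30 → Oct 31, 2012 (end of Oct, 31 days; 253 left).
−31 → Sep 30, 2012 (end of Sep, 30 days; 222 left).
−30 → Aug 31, 2012 (end of Aug, 31 days; 192 left).
−31 → Jul 31, 2012 (end of Jul, 31 days; 161 left).
−31 → Jun 30, 2012 (end of Jun, 30 days; 130 left).
−30 → May 31, 2012 (end of May, 31 days; 100 left).
−31 → Apr 30, 2012 (end of Apr, 30 days; 69 left).
−30 → Mar 31, 2012 (end of Mar, 31 days; 39 left).
−31 → Feb 29, 2012 (end of Feb, 29 days; 8 left).
−8 → Feb 21, 2012.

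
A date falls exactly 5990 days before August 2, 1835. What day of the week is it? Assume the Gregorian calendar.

Tuesday

First find the weekday of Aug 2, 1835. Doomsday rule: the anchor day for the 1800s is Friday. For year 35: 35÷12 = 2 r 11, and 11÷4 = 2, so 2+11+2 = 15.
Friday + 15 ≡ Saturday — that's 1835's doomsday.
In August the doomsday date is Aug 8.
Aug 2 is 6 days before Aug 8; 6 mod 7 = 6, so Saturday − 6 = Sunday.
5990 mod 7 = 5, so 5990 days before a Sunday is Sunday − 5 = Tuesday.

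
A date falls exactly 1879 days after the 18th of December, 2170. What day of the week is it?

First find the weekday of Dec 18, 2170. Doomsday rule: the anchor day for the 2100s is Sunday. For year 70: 70÷12 = 5 r 10, and 10÷4 = 2, so 5+10+2 = 17.
Sunday + 17 ≡ Wednesday — that's 2170's doomsday.
In December the doomsday date is Dec 12.
Dec 18 is 6 days after Dec 12; 6 mod 7 = 6, so Wednesday + 6 = Tuesday.
1879 mod 7 = 3, so 1879 days after a Tuesday is Tuesday + 3 = Friday.

Friday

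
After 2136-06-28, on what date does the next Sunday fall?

July 1, 2136

Jun 28, 2136 is a Thursday.
From Thursday to the next Sunday is 3 days.
Jun 28, 2136 + 3 = Jul 1, 2136.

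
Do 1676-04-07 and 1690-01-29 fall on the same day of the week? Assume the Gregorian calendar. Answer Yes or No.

From Apr 7, 1676 to Jan 29, 1690 is 5045 days.
5045 mod 7 = 5, so they are different weekdays.
(Apr 7, 1676 is a Tuesday; Jan 29, 1690 is a Sunday.)

No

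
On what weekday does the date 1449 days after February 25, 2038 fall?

Thursday

First find the weekday of Feb 25, 2038. Doomsday rule: the anchor day for the 2000s is Tuesday. For year 38: 38÷12 = 3 r 2, and 2÷4 = 0, so 3+2+0 = 5.
Tuesday + 5 ≡ Sunday — that's 2038's doomsday.
In February the doomsday date is Feb 28 (2038 is not a leap year).
Feb 25 is 3 days before Feb 28; 3 mod 7 = 3, so Sunday − 3 = Thursday.
1449 mod 7 = 0, so 1449 days after a Thursday is Thursday + 0 = Thursday.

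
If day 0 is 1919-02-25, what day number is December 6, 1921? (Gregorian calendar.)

1015

Feb 25, 1919 → Feb 25, 1920: 365 days.
Feb 25, 1920 → Feb 25, 1921: 366 days (Feb 29, 1920 is in that span).
Feb 25, 1921 → Mar 25, 1921: 28 days (February has 28).
Mar 25, 1921 → Apr 25, 1921: 31 days (March has 31).
Apr 25, 1921 → May 25, 1921: 30 days (April has 30).
May 25, 1921 → Jun 25, 1921: 31 days (May has 31).
Jun 25, 1921 → Jul 25, 1921: 30 days (June has 30).
Jul 25, 1921 → Aug 25, 1921: 31 days (July has 31).
Aug 25, 1921 → Sep 25, 1921: 31 days (August has 31).
Sep 25, 1921 → Oct 25, 1921: 30 days (September has 30).
Oct 25, 1921 → Nov 25, 1921: 31 days (October has 31).
Nov 25, 1921 → Dec 6, 1921: 11 days.
Total: 1015 days.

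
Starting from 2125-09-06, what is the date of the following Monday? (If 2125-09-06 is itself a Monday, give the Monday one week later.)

September 10, 2125

Sep 6, 2125 is a Thursday.
From Thursday to the next Monday is 4 days.
Sep 6, 2125 + 4 = Sep 10, 2125.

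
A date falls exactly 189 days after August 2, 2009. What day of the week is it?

Aug 2, 2009 is a Sunday.
189 mod 7 = 0, so 189 days after a Sunday is Sunday + 0 = Sunday.

Sunday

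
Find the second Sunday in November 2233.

November 1, 2233 is a Friday.
The first Sunday is therefore November 3 (2 days later).
The second Sunday is 3 + 1×7 = November 10.

November 10, 2233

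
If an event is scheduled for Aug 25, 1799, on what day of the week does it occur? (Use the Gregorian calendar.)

Doomsday rule: the anchor day for the 1700s is Sunday. For year 99: 99÷12 = 8 r 3, and 3÷4 = 0, so 8+3+0 = 11.
Sunday + 11 ≡ Thursday — that's 1799's doomsday.
In August the doomsday date is Aug 8.
Aug 25 is 17 days after Aug 8; 17 mod 7 = 3, so Thursday + 3 = Sunday.

Sunday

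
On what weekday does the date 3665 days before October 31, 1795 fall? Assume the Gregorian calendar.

Tuesday

Oct 31, 1795 is a Saturday.
3665 mod 7 = 4, so 3665 days before a Saturday is Saturday − 4 = Tuesday.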